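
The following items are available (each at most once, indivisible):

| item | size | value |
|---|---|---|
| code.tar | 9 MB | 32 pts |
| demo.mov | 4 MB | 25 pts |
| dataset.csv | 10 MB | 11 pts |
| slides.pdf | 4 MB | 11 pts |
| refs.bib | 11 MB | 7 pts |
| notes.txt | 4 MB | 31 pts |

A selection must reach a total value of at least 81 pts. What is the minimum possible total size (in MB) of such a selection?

Subsets with value ≥ 81, sorted by total size:
- code.tar+demo.mov+notes.txt: size 17, value 88
- code.tar+demo.mov+slides.pdf+notes.txt: size 21, value 99
- code.tar+demo.mov+dataset.csv+notes.txt: size 27, value 99
- code.tar+dataset.csv+slides.pdf+notes.txt: size 27, value 85
Minimum size: 17 MB.

17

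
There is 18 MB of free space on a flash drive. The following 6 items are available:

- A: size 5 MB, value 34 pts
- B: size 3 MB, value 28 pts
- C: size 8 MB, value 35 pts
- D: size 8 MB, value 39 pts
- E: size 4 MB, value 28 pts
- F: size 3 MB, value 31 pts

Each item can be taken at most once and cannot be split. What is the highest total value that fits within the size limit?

126 pts

This is a 0/1 knapsack; check combinations near the capacity.
- B+D+E+F: size 3+8+4+3=18, value 28+39+28+31=126
- B+C+E+F: size 3+8+4+3=18, value 28+35+28+31=122
- A+B+E+F: size 5+3+4+3=15, value 34+28+28+31=121
- A+D+F: size 5+8+3=16, value 34+39+31=104
- A+B+D: size 5+3+8=16, value 34+28+39=101
Best: 126 pts.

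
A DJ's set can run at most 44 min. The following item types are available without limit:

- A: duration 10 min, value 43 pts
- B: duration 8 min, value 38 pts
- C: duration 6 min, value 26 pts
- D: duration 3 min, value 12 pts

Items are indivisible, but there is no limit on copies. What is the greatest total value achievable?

Best value-per-unit is B at 38/8; filling with it alone gives 5×38 = 190.
Optimal mix: 4×B + 2×C → duration 44, value 204.

204 pts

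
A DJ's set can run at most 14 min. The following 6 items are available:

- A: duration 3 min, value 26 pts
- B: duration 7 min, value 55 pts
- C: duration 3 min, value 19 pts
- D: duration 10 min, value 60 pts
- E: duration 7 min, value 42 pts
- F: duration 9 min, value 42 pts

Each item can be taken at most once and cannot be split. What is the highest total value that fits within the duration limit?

This is a 0/1 knapsack; check combinations near the capacity.
- A+B+C: duration 3+7+3=13, value 26+55+19=100
- B+E: duration 7+7=14, value 55+42=97
- A+C+E: duration 3+3+7=13, value 26+19+42=87
- A+D: duration 3+10=13, value 26+60=86
- A+B: duration 3+7=10, value 26+55=81
Best: 100 pts.

100 pts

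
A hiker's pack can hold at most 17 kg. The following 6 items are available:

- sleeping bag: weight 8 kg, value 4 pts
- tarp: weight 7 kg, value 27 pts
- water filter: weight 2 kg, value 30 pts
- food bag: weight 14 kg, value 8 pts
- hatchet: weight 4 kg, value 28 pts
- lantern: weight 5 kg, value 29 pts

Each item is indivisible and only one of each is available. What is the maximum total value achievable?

Check high-value combinations within 17 kg:
- water filter+hatchet+lantern: weight 2+4+5=11, value 30+28+29=87
- tarp+water filter+lantern: weight 7+2+5=14, value 27+30+29=86
- tarp+water filter+hatchet: weight 7+2+4=13, value 27+30+28=85
- tarp+hatchet+lantern: weight 7+4+5=16, value 27+28+29=84
Best: 87 pts.

87 pts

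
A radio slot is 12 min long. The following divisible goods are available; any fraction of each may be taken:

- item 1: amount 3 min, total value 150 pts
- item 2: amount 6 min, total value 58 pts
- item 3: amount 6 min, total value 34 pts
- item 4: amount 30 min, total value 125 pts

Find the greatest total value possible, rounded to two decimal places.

225.00

Take in order of value per unit:
- item 1 (150/3 per unit): all 3 → value 150, running total 150.00
- item 2 (58/6 per unit): all 6 → value 58, running total 208.00
- item 3 (34/6 per unit): 3 of 6 → value 3×34/6 = 17.0000, running total 225.00
Total 225.00.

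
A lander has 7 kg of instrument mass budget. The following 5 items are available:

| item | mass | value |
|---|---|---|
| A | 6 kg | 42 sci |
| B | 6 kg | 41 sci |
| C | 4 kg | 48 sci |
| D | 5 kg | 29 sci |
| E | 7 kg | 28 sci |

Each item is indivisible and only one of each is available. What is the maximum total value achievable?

48 sci

This is a 0/1 knapsack; check combinations near the capacity.
- C: mass 4, value 48
- A: mass 6, value 42
- B: mass 6, value 41
- D: mass 5, value 29
Best: 48 sci.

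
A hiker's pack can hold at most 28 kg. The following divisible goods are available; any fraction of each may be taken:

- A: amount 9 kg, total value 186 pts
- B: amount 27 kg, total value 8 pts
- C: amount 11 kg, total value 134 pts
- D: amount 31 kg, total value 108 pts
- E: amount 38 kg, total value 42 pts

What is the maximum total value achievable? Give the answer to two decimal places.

Take in order of value per unit:
- A (186/9 per unit): all 9 → value 186, running total 186.00
- C (134/11 per unit): all 11 → value 134, running total 320.00
- D (108/31 per unit): 8 of 31 → value 8×108/31 = 27.8710, running total 347.87
Total 347.87.

347.87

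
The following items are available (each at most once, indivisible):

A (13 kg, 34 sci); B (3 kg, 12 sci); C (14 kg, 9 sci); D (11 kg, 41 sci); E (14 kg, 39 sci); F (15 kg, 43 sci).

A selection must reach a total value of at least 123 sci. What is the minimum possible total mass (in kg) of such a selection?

Subsets with value ≥ 123, sorted by total mass:
- D+E+F: mass 40, value 123
- A+B+D+E: mass 41, value 126
Minimum mass: 40 kg.

40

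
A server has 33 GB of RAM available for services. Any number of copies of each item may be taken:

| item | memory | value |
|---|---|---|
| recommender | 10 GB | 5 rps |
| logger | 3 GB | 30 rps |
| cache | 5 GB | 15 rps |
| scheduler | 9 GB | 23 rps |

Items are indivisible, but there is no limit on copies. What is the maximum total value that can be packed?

330 rps

Best value-per-unit is logger at 30/3, and filling with it alone uses memory 11×3=33. No mix of the others beats 11×30 = 330.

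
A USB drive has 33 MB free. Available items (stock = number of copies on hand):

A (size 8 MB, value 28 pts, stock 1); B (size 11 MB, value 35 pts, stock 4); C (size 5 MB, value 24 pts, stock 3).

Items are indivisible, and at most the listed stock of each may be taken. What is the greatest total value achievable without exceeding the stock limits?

118 pts

Best selections within size 33 and stock limits:
- 2×B + 2×C: size 32, value 118
- 1×A + 1×B + 2×C: size 29, value 111
Best: 118 pts.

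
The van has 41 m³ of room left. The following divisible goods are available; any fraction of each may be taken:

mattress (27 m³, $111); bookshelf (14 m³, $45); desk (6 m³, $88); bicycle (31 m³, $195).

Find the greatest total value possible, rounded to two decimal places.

Take in order of value per unit:
- desk (88/6 per unit): all 6 → value 88, running total 88.00
- bicycle (195/31 per unit): all 31 → value 195, running total 283.00
- mattress (111/27 per unit): 4 of 27 → value 4×111/27 = 16.4444, running total 299.44
Total 299.44.

299.44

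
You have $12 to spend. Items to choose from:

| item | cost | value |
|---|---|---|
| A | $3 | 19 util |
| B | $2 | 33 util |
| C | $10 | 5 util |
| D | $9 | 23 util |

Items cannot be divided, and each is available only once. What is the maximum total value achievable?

Check high-value combinations within $12:
- B+D: cost 2+9=11, value 33+23=56
- A+B: cost 3+2=5, value 19+33=52
- A+D: cost 3+9=12, value 19+23=42
- B+C: cost 2+10=12, value 33+5=38
- B: cost 2, value 33
Best: 56 util.

56 util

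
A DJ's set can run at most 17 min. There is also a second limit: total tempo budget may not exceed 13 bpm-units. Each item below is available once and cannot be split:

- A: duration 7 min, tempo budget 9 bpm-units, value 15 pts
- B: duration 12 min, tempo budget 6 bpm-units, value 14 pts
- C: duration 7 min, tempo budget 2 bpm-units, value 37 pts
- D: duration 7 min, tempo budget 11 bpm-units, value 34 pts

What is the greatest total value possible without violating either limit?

Feasible sets respecting both limits:
- C+D: duration 14, tempo budget 13, value 71
- A+C: duration 14, tempo budget 11, value 52
- C: duration 7, tempo budget 2, value 37
- D: duration 7, tempo budget 11, value 34
Best: 71 pts.

71 pts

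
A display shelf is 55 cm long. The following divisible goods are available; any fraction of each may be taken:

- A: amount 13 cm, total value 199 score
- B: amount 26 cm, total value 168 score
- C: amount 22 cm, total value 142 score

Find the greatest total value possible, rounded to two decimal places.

470.27

Take in order of value per unit:
- A (199/13 per unit): all 13 → value 199, running total 199.00
- B (168/26 per unit): all 26 → value 168, running total 367.00
- C (142/22 per unit): 16 of 22 → value 16×142/22 = 103.2727, running total 470.27
Total 470.27.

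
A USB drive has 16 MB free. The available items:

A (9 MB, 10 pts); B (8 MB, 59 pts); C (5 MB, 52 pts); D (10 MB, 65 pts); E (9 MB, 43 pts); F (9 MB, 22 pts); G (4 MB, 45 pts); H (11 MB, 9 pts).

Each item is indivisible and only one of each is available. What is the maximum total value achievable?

Check high-value combinations within 16 MB:
- C+D: size 5+10=15, value 52+65=117
- B+C: size 8+5=13, value 59+52=111
- D+G: size 10+4=14, value 65+45=110
Best: 117 pts.

117 pts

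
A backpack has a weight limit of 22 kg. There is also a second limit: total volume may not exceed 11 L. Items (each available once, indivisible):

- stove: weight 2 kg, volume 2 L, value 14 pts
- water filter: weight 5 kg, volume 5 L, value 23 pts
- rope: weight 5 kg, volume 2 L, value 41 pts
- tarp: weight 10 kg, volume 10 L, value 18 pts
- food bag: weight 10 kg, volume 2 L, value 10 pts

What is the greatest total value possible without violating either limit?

88 pts

Feasible sets respecting both limits:
- stove+water filter+rope+food bag: weight 22, volume 11, value 88
- stove+water filter+rope: weight 12, volume 9, value 78
- water filter+rope+food bag: weight 20, volume 9, value 74
Best: 88 pts.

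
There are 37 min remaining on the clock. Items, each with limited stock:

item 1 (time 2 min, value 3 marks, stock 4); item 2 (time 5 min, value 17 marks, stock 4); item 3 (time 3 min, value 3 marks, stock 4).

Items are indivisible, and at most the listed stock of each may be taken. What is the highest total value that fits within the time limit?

Top feasible selections:
- 4×item 1 + 4×item 2 + 3×item 3: time 37, value 89
- 4×item 1 + 4×item 2 + 2×item 3: time 34, value 86
- 3×item 1 + 4×item 2 + 3×item 3: time 35, value 86
Best: 89 marks.

89 marks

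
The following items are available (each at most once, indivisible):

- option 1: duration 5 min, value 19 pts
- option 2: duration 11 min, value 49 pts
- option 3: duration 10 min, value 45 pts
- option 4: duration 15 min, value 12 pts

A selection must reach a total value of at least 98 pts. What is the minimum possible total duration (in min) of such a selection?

Subsets with value ≥ 98, sorted by total duration:
- option 1+option 2+option 3: duration 26, value 113
- option 2+option 3+option 4: duration 36, value 106
- option 1+option 2+option 3+option 4: duration 41, value 125
Minimum duration: 26 min.

26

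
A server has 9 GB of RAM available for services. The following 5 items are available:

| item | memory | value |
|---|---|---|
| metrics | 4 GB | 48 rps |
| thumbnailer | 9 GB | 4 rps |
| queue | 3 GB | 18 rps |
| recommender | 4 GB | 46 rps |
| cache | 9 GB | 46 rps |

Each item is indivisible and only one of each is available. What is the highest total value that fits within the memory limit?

This is a 0/1 knapsack; check combinations near the capacity.
- metrics+recommender: memory 4+4=8, value 48+46=94
- metrics+queue: memory 4+3=7, value 48+18=66
- queue+recommender: memory 3+4=7, value 18+46=64
- metrics: memory 4, value 48
- recommender: memory 4, value 46
Best: 94 rps.

94 rps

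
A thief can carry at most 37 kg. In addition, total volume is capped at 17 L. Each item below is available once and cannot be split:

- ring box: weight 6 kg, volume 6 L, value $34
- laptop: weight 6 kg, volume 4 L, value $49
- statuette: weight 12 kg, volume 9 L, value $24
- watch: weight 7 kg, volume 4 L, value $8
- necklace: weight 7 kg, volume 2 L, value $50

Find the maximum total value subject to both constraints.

$141

Feasible sets respecting both limits:
- ring box+laptop+watch+necklace: weight 26, volume 16, value 141
- ring box+laptop+necklace: weight 19, volume 12, value 133
- laptop+statuette+necklace: weight 25, volume 15, value 123
- ring box+statuette+necklace: weight 25, volume 17, value 108
Best: $141.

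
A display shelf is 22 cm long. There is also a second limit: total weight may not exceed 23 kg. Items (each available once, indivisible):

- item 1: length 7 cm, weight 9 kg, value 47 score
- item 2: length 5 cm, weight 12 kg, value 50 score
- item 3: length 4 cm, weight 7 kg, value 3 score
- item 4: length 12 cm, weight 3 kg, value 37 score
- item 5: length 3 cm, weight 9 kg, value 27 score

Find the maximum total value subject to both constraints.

111 score

Feasible sets respecting both limits:
- item 1+item 4+item 5: length 22, weight 21, value 111
- item 1+item 2: length 12, weight 21, value 97
- item 2+item 3+item 4: length 21, weight 22, value 90
- item 2+item 4: length 17, weight 15, value 87
Best: 111 score.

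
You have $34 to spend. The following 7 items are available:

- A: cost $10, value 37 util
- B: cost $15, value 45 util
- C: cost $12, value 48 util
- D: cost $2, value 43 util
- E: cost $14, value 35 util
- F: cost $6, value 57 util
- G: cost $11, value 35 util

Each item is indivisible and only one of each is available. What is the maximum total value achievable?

185 util

Check high-value combinations within $34:
- A+C+D+F: cost 10+12+2+6=30, value 37+48+43+57=185
- C+D+F+G: cost 12+2+6+11=31, value 48+43+57+35=183
- C+D+E+F: cost 12+2+14+6=34, value 48+43+35+57=183
Best: 185 util.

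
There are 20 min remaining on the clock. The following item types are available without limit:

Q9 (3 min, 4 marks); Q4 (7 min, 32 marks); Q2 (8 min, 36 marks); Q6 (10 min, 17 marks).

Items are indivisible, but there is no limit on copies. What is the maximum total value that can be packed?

76 marks

Best value-per-unit is Q4 at 32/7; filling with it alone gives 2×32 = 64.
Optimal mix: 1×Q9 + 2×Q2 → time 19, value 76.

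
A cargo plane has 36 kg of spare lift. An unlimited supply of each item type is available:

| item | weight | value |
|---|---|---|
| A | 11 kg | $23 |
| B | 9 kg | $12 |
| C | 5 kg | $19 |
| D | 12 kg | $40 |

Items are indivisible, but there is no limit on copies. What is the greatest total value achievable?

$133

Best value-per-unit is C at 19/5, and filling with it alone uses weight 7×5=35. No mix of the others beats 7×19 = 133.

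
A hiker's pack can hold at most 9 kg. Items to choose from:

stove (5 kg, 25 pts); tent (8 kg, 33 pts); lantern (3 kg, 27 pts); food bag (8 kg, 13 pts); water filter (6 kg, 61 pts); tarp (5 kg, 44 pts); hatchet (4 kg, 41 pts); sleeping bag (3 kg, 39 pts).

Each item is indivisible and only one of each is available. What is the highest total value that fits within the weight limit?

Check high-value combinations within 9 kg:
- water filter+sleeping bag: weight 6+3=9, value 61+39=100
- lantern+water filter: weight 3+6=9, value 27+61=88
- tarp+hatchet: weight 5+4=9, value 44+41=85
- tarp+sleeping bag: weight 5+3=8, value 44+39=83
- hatchet+sleeping bag: weight 4+3=7, value 41+39=80
Best: 100 pts.

100 pts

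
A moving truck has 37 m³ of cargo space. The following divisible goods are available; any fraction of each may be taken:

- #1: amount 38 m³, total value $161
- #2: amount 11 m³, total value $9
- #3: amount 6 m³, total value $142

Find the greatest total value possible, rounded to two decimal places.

Take in order of value per unit:
- #3 (142/6 per unit): all 6 → value 142, running total 142.00
- #1 (161/38 per unit): 31 of 38 → value 31×161/38 = 131.3421, running total 273.34
Total 273.34.

273.34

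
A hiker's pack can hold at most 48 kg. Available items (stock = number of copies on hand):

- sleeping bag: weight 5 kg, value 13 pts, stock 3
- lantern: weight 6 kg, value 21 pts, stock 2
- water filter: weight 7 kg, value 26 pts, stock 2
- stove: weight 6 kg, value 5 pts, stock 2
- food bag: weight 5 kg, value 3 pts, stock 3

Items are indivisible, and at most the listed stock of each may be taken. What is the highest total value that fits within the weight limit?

Top feasible selections:
- 3×sleeping bag + 2×lantern + 2×water filter + 1×stove: weight 47, value 138
- 3×sleeping bag + 2×lantern + 2×water filter + 1×food bag: weight 46, value 136
- 3×sleeping bag + 2×lantern + 2×water filter: weight 41, value 133
Best: 138 pts.

138 pts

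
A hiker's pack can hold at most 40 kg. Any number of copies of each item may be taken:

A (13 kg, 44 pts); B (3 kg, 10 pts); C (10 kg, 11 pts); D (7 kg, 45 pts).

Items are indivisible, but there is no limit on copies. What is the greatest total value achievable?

235 pts

Best value-per-unit is D at 45/7; filling with it alone gives 5×45 = 225.
Optimal mix: 1×B + 5×D → weight 38, value 235.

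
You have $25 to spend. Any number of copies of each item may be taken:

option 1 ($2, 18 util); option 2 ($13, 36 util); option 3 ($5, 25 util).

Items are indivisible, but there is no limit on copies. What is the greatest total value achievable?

216 util

Best value-per-unit is option 1 at 18/2, and filling with it alone uses cost 12×2=24. No mix of the others beats 12×18 = 216.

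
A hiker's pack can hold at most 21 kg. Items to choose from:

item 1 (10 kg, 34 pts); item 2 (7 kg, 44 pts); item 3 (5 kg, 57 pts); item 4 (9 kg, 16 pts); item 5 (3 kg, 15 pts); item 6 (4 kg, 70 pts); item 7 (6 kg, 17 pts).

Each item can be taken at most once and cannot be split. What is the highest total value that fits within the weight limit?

186 pts

Check high-value combinations within 21 kg:
- item 2+item 3+item 5+item 6: weight 7+5+3+4=19, value 44+57+15+70=186
- item 2+item 3+item 6: weight 7+5+4=16, value 44+57+70=171
- item 1+item 3+item 6: weight 10+5+4=19, value 34+57+70=161
- item 3+item 5+item 6+item 7: weight 5+3+4+6=18, value 57+15+70+17=159
- item 3+item 4+item 5+item 6: weight 5+9+3+4=21, value 57+16+15+70=158
Best: 186 pts.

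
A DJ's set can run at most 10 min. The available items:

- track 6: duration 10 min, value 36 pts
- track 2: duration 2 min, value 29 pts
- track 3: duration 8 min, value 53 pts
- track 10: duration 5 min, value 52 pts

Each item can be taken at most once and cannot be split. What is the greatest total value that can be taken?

Check high-value combinations within 10 min:
- track 2+track 3: duration 2+8=10, value 29+53=82
- track 2+track 10: duration 2+5=7, value 29+52=81
- track 3: duration 8, value 53
- track 10: duration 5, value 52
Best: 82 pts.

82 pts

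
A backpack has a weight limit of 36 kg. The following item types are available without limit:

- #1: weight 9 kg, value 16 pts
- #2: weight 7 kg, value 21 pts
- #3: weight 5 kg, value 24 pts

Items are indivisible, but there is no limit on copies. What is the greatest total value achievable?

168 pts

Best value-per-unit is #3 at 24/5, and filling with it alone uses weight 7×5=35. No mix of the others beats 7×24 = 168.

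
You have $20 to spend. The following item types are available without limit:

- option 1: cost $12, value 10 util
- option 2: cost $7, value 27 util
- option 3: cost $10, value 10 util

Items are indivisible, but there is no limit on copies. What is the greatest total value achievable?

54 util

Best value-per-unit is option 2 at 27/7, and filling with it alone uses cost 2×7=14. No mix of the others beats 2×27 = 54.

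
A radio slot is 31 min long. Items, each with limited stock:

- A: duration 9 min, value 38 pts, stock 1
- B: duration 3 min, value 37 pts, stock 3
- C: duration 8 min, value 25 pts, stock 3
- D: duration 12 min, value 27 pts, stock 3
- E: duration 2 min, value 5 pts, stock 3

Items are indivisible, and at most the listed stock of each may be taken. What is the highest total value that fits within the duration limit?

184 pts

Top feasible selections:
- 1×A + 3×B + 1×C + 2×E: duration 30, value 184
- 1×A + 3×B + 1×C + 1×E: duration 28, value 179
- 1×A + 3×B + 1×D: duration 30, value 176
Best: 184 pts.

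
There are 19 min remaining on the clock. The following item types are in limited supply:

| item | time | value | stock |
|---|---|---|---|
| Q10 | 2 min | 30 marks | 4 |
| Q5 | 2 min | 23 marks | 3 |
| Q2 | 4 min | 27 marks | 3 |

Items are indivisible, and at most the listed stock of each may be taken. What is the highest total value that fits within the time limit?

Top feasible selections:
- 4×Q10 + 3×Q5 + 1×Q2: time 18, value 216
- 4×Q10 + 1×Q5 + 2×Q2: time 18, value 197
- 4×Q10 + 2×Q5 + 1×Q2: time 16, value 193
Best: 216 marks.

216 marks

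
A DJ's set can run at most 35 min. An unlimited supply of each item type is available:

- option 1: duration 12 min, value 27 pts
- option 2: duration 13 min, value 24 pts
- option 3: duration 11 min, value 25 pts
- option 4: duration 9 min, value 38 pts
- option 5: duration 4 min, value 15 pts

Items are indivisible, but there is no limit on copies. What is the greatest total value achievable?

144 pts

Best value-per-unit is option 4 at 38/9; filling with it alone gives 3×38 = 114.
Optimal mix: 3×option 4 + 2×option 5 → duration 35, value 144.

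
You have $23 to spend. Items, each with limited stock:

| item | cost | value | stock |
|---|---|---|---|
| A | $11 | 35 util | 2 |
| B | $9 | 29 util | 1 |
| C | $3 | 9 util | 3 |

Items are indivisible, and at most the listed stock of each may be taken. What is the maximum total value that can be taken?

Top feasible selections:
- 1×A + 1×B + 1×C: cost 23, value 73
- 2×A: cost 22, value 70
- 1×A + 1×B: cost 20, value 64
- 1×A + 3×C: cost 20, value 62
Best: 73 util.

73 util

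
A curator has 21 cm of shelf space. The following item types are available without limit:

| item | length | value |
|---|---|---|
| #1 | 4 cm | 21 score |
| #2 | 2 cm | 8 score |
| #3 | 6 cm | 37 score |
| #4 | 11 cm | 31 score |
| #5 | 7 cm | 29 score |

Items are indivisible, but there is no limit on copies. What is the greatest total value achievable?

119 score

Best value-per-unit is #3 at 37/6; filling with it alone gives 3×37 = 111.
Optimal mix: 1×#2 + 3×#3 → length 20, value 119.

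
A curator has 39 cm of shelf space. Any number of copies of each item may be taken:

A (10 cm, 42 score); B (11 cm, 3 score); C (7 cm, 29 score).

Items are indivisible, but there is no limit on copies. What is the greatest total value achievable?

158 score

Best value-per-unit is A at 42/10; filling with it alone gives 3×42 = 126.
Optimal mix: 1×A + 4×C → length 38, value 158.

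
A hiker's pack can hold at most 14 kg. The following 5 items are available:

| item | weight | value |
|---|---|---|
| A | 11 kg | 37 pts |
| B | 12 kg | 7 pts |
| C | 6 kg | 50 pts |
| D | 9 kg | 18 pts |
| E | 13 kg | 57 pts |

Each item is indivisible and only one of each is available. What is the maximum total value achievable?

57 pts

This is a 0/1 knapsack; check combinations near the capacity.
- E: weight 13, value 57
- C: weight 6, value 50
- A: weight 11, value 37
- D: weight 9, value 18
Best: 57 pts.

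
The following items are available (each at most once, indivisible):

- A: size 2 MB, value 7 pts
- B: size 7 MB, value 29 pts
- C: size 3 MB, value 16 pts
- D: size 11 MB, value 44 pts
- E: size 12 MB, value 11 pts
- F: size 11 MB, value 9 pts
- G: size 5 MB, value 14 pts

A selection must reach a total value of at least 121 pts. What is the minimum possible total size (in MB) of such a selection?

40

Subsets with value ≥ 121, sorted by total size:
- A+B+C+D+E+G: size 40, value 121
- B+C+D+E+F+G: size 49, value 123
Minimum size: 40 MB.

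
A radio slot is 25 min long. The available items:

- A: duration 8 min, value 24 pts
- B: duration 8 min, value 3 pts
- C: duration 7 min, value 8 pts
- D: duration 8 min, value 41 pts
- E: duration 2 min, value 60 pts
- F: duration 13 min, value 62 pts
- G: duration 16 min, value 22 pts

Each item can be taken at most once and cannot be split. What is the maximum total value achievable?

This is a 0/1 knapsack; check combinations near the capacity.
- D+E+F: duration 8+2+13=23, value 41+60+62=163
- A+E+F: duration 8+2+13=23, value 24+60+62=146
- A+C+D+E: duration 8+7+8+2=25, value 24+8+41+60=133
- C+E+F: duration 7+2+13=22, value 8+60+62=130
- A+D+E: duration 8+8+2=18, value 24+41+60=125
Best: 163 pts.

163 pts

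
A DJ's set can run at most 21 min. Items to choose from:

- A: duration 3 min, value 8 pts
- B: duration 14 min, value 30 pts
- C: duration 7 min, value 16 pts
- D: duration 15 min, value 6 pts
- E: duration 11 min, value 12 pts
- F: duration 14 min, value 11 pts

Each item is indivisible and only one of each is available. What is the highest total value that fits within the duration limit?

46 pts

Check high-value combinations within 21 min:
- B+C: duration 14+7=21, value 30+16=46
- A+B: duration 3+14=17, value 8+30=38
- A+C+E: duration 3+7+11=21, value 8+16+12=36
Best: 46 pts.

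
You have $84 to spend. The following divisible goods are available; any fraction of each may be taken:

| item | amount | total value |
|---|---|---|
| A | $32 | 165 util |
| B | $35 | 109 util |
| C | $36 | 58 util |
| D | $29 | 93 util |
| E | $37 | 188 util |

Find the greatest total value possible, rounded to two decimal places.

Take in order of value per unit:
- A (165/32 per unit): all 32 → value 165, running total 165.00
- E (188/37 per unit): all 37 → value 188, running total 353.00
- D (93/29 per unit): 15 of 29 → value 15×93/29 = 48.1034, running total 401.10
Total 401.10.

401.10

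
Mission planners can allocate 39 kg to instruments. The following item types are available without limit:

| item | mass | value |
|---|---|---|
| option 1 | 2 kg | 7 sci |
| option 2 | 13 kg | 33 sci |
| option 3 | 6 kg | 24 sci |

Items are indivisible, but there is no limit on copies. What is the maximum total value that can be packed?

Best value-per-unit is option 3 at 24/6; filling with it alone gives 6×24 = 144.
Optimal mix: 1×option 1 + 6×option 3 → mass 38, value 151.

151 sci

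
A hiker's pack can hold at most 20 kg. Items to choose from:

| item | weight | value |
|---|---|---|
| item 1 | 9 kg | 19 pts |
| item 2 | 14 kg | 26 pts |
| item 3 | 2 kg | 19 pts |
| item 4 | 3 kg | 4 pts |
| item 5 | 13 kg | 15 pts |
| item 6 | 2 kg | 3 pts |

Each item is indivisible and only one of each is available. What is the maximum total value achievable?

Check high-value combinations within 20 kg:
- item 2+item 3+item 4: weight 14+2+3=19, value 26+19+4=49
- item 2+item 3+item 6: weight 14+2+2=18, value 26+19+3=48
- item 2+item 3: weight 14+2=16, value 26+19=45
- item 1+item 3+item 4+item 6: weight 9+2+3+2=16, value 19+19+4+3=45
Best: 49 pts.

49 pts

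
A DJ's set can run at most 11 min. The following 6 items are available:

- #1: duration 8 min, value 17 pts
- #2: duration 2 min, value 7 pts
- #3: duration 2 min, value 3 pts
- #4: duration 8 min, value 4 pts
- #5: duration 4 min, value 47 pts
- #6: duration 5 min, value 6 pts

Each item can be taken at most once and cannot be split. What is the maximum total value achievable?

Check high-value combinations within 11 min:
- #2+#5+#6: duration 2+4+5=11, value 7+47+6=60
- #2+#3+#5: duration 2+2+4=8, value 7+3+47=57
- #3+#5+#6: duration 2+4+5=11, value 3+47+6=56
- #2+#5: duration 2+4=6, value 7+47=54
- #5+#6: duration 4+5=9, value 47+6=53
Best: 60 pts.

60 pts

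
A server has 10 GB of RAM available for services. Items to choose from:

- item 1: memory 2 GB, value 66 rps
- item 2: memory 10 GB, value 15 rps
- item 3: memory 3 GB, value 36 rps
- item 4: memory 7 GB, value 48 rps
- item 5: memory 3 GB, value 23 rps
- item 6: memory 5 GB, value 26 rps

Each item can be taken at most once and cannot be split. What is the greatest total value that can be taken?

Check high-value combinations within 10 GB:
- item 1+item 3+item 6: memory 2+3+5=10, value 66+36+26=128
- item 1+item 3+item 5: memory 2+3+3=8, value 66+36+23=125
- item 1+item 5+item 6: memory 2+3+5=10, value 66+23+26=115
Best: 128 rps.

128 rps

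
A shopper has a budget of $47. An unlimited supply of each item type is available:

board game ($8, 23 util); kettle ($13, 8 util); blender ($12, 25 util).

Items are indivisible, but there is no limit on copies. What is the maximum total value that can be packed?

117 util

Best value-per-unit is board game at 23/8; filling with it alone gives 5×23 = 115.
Optimal mix: 4×board game + 1×blender → cost 44, value 117.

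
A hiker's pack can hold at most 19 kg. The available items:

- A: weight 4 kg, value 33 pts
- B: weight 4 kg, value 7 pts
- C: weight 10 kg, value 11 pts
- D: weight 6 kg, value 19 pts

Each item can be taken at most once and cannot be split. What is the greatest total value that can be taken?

Check high-value combinations within 19 kg:
- A+B+D: weight 4+4+6=14, value 33+7+19=59
- A+D: weight 4+6=10, value 33+19=52
- A+B+C: weight 4+4+10=18, value 33+7+11=51
- A+C: weight 4+10=14, value 33+11=44
Best: 59 pts.

59 pts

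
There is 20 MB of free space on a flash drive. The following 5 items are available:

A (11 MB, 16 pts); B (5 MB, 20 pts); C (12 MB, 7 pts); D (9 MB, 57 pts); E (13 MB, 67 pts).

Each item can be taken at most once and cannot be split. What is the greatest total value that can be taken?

87 pts

Check high-value combinations within 20 MB:
- B+E: size 5+13=18, value 20+67=87
- B+D: size 5+9=14, value 20+57=77
- A+D: size 11+9=20, value 16+57=73
- E: size 13, value 67
Best: 87 pts.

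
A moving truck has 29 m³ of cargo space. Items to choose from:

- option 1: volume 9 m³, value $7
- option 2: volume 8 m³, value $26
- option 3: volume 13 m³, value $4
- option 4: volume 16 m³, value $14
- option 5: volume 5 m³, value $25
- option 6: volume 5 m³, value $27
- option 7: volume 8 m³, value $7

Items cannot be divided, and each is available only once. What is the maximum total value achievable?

This is a 0/1 knapsack; check combinations near the capacity.
- option 2+option 5+option 6+option 7: volume 8+5+5+8=26, value 26+25+27+7=85
- option 1+option 2+option 5+option 6: volume 9+8+5+5=27, value 7+26+25+27=85
- option 2+option 5+option 6: volume 8+5+5=18, value 26+25+27=78
- option 2+option 4+option 6: volume 8+16+5=29, value 26+14+27=67
Best: $85.

$85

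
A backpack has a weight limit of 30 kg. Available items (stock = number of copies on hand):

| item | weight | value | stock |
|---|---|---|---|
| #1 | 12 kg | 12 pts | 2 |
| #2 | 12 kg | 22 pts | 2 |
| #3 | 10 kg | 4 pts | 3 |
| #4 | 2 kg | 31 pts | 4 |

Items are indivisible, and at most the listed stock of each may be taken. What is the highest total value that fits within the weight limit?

Top feasible selections:
- 1×#2 + 1×#3 + 4×#4: weight 30, value 150
- 1×#2 + 4×#4: weight 20, value 146
- 1×#1 + 1×#3 + 4×#4: weight 30, value 140
- 2×#2 + 3×#4: weight 30, value 137
Best: 150 pts.

150 pts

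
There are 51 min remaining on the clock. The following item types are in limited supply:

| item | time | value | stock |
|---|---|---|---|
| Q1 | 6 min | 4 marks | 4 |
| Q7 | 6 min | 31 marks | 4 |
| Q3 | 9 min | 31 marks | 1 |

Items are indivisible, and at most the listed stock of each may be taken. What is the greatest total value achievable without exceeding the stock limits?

167 marks

Best selections within time 51 and stock limits:
- 3×Q1 + 4×Q7 + 1×Q3: time 51, value 167
- 2×Q1 + 4×Q7 + 1×Q3: time 45, value 163
- 1×Q1 + 4×Q7 + 1×Q3: time 39, value 159
Best: 167 marks.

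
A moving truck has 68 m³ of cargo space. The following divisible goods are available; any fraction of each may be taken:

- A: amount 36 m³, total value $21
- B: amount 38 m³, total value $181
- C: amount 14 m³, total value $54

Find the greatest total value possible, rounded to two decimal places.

244.33

Take in order of value per unit:
- B (181/38 per unit): all 38 → value 181, running total 181.00
- C (54/14 per unit): all 14 → value 54, running total 235.00
- A (21/36 per unit): 16 of 36 → value 16×21/36 = 9.3333, running total 244.33
Total 244.33.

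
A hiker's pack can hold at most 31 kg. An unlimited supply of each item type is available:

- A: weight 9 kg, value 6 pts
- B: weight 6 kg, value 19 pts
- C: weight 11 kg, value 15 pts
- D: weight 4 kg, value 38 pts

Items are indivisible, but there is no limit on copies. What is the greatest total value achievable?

266 pts

Best value-per-unit is D at 38/4, and filling with it alone uses weight 7×4=28. No mix of the others beats 7×38 = 266.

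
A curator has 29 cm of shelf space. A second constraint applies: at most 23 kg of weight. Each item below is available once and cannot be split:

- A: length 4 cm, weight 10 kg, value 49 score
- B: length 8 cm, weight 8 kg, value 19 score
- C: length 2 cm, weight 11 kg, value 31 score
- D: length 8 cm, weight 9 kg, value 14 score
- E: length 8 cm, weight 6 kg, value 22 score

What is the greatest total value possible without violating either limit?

Feasible sets respecting both limits:
- A+C: length 6, weight 21, value 80
- A+E: length 12, weight 16, value 71
- A+B: length 12, weight 18, value 68
Best: 80 score.

80 score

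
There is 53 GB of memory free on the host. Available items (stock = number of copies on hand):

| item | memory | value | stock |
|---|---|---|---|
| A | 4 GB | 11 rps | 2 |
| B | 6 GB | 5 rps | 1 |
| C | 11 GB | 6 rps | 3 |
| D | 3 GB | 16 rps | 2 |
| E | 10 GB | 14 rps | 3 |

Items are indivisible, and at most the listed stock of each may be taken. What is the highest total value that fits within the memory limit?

101 rps

Top feasible selections:
- 2×A + 1×B + 2×D + 3×E: memory 50, value 101
- 2×A + 2×D + 3×E: memory 44, value 96
- 2×A + 1×B + 1×C + 2×D + 2×E: memory 51, value 93
Best: 101 rps.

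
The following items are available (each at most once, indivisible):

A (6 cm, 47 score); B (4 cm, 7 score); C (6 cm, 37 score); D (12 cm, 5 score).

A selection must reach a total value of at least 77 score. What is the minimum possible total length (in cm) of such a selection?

Subsets with value ≥ 77, sorted by total length:
- A+C: length 12, value 84
- A+B+C: length 16, value 91
- A+C+D: length 24, value 89
- A+B+C+D: length 28, value 96
Minimum length: 12 cm.

12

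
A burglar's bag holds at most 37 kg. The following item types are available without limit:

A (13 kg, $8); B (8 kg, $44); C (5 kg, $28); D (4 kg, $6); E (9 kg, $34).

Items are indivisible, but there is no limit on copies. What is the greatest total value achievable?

Best value-per-unit is C at 28/5; filling with it alone gives 7×28 = 196.
Optimal mix: 4×B + 1×C → weight 37, value 204.

$204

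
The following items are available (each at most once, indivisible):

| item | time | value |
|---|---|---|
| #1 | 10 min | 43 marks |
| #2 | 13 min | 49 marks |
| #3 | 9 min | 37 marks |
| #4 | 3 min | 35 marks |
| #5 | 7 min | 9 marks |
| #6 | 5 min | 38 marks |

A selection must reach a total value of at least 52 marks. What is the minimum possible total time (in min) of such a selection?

Subsets with value ≥ 52, sorted by total time:
- #4+#6: time 8, value 73
- #3+#4: time 12, value 72
Minimum time: 8 min.

8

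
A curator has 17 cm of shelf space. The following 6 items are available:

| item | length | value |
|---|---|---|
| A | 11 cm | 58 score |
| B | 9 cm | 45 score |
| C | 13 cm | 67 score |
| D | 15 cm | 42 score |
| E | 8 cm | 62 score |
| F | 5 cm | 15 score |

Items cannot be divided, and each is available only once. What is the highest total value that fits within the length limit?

Check high-value combinations within 17 cm:
- B+E: length 9+8=17, value 45+62=107
- E+F: length 8+5=13, value 62+15=77
- A+F: length 11+5=16, value 58+15=73
- C: length 13, value 67
Best: 107 score.

107 score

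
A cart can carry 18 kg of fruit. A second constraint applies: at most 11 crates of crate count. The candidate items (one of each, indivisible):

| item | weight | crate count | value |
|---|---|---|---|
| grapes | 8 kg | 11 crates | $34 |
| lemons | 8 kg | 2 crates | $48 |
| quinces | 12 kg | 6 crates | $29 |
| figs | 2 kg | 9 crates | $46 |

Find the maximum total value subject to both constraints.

$94

Feasible sets respecting both limits:
- lemons+figs: weight 10, crate count 11, value 94
- lemons: weight 8, crate count 2, value 48
- figs: weight 2, crate count 9, value 46
Best: $94.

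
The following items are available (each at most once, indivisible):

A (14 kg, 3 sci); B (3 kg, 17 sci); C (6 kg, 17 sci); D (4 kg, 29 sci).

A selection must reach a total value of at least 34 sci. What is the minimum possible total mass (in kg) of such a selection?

Subsets with value ≥ 34, sorted by total mass:
- B+D: mass 7, value 46
- B+C: mass 9, value 34
- C+D: mass 10, value 46
Minimum mass: 7 kg.

7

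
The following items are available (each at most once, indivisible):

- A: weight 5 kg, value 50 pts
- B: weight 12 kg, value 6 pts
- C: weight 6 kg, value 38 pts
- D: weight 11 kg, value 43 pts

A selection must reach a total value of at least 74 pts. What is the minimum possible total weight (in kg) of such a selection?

Subsets with value ≥ 74, sorted by total weight:
- A+C: weight 11, value 88
- A+D: weight 16, value 93
Minimum weight: 11 kg.

11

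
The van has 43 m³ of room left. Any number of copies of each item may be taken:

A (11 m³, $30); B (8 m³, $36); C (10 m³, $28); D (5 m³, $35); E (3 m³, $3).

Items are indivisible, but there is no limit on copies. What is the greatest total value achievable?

Best value-per-unit is D at 35/5; filling with it alone gives 8×35 = 280.
Optimal mix: 8×D + 1×E → volume 43, value 283.

$283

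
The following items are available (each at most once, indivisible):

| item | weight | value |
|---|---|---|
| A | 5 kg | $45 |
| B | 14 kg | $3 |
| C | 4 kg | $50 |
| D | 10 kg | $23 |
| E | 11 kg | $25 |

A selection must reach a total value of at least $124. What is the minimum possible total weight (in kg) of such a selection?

Subsets with value ≥ 124, sorted by total weight:
- A+C+D+E: weight 30, value 143
- A+B+C+D+E: weight 44, value 146
Minimum weight: 30 kg.

30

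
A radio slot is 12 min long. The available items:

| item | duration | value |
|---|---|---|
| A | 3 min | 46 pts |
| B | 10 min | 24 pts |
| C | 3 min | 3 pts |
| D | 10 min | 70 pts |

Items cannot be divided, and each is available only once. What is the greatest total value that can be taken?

70 pts

Check high-value combinations within 12 min:
- D: duration 10, value 70
- A+C: duration 3+3=6, value 46+3=49
- A: duration 3, value 46
Best: 70 pts.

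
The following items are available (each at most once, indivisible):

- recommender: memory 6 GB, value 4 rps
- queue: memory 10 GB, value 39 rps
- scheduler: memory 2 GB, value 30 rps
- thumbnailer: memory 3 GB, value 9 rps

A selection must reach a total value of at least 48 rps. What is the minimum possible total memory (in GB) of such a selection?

Subsets with value ≥ 48, sorted by total memory:
- queue+scheduler: memory 12, value 69
- queue+thumbnailer: memory 13, value 48
- queue+scheduler+thumbnailer: memory 15, value 78
Minimum memory: 12 GB.

12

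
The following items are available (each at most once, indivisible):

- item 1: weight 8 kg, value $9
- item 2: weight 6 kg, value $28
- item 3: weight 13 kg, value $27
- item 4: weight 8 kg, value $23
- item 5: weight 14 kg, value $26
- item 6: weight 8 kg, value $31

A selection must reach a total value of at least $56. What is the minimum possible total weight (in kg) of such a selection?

14

Subsets with value ≥ 56, sorted by total weight:
- item 2+item 6: weight 14, value 59
- item 3+item 6: weight 21, value 58
- item 2+item 4+item 6: weight 22, value 82
Minimum weight: 14 kg.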